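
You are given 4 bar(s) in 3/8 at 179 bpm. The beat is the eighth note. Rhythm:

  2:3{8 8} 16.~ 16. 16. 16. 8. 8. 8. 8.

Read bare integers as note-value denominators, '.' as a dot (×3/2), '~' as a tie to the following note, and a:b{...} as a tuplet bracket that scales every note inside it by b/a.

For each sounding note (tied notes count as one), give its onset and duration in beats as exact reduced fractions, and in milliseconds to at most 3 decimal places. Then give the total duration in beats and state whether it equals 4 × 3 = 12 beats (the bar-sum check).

1) 0.0ms=0b +502.793ms=3/2b
2) 502.793ms=3/2b +502.793ms=3/2b
3) 1005.587ms=3b +502.793ms=3/2b
4) 1508.38ms=9/2b +251.397ms=3/4b
5) 1759.777ms=21/4b +251.397ms=3/4b
6) 2011.173ms=6b +502.793ms=3/2b
7) 2513.966ms=15/2b +502.793ms=3/2b
8) 3016.76ms=9b +502.793ms=3/2b
9) 3519.553ms=21/2b +502.793ms=3/2b
Σ=12b of 12 (179bpm 3/8) — PASS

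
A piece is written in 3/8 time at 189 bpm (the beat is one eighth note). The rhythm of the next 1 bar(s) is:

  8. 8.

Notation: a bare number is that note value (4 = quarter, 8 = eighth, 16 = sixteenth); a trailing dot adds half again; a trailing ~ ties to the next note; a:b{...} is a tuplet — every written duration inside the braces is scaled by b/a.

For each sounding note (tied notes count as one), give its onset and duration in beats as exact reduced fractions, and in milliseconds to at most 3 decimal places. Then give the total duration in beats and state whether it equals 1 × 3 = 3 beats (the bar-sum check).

1) 0.0ms=0b +476.19ms=3/2b
2) 476.19ms=3/2b +476.19ms=3/2b
Σ=3b of 3 (189bpm 3/8) — PASS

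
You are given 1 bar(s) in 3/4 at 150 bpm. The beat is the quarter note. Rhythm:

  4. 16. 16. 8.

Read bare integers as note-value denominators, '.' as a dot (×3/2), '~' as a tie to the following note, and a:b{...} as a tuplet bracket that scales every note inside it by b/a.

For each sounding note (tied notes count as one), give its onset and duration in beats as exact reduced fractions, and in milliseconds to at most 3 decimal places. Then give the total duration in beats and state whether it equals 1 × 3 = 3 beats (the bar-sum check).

1) 0.0ms=0b +600.0ms=3/2b
2) 600.0ms=3/2b +150.0ms=3/8b
3) 750.0ms=15/8b +150.0ms=3/8b
4) 900.0ms=9/4b +300.0ms=3/4b
Σ=3b of 3 (150bpm 3/4) — PASS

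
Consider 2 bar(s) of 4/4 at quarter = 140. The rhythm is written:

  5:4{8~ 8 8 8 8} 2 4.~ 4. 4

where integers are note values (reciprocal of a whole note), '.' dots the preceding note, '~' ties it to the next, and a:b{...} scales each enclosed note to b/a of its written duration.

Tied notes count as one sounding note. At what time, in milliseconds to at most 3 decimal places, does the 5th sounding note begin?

note 5 onset = 2b = 857.143ms

1. 0.0ms @ 0 + 342.857ms (4/5)
2. 342.857ms @ 4/5 + 171.429ms (2/5)
3. 514.286ms @ 6/5 + 171.429ms (2/5)
4. 685.714ms @ 8/5 + 171.429ms (2/5)
5. 857.143ms @ 2 + 857.143ms (2)
6. 1714.286ms @ 4 + 1285.714ms (3)
7. 3000.0ms @ 7 + 428.571ms (1)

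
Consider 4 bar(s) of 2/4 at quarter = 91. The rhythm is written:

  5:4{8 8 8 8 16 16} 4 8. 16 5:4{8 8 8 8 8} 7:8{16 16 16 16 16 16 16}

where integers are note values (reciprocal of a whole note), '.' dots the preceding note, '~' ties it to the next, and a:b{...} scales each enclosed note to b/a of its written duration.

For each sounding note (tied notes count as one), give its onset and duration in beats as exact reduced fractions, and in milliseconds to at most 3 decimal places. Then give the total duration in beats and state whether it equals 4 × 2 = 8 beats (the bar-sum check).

1) 0.0ms=0b +263.736ms=2/5b
2) 263.736ms=2/5b +263.736ms=2/5b
3) 527.473ms=4/5b +263.736ms=2/5b
4) 791.209ms=6/5b +263.736ms=2/5b
5) 1054.945ms=8/5b +131.868ms=1/5b
6) 1186.813ms=9/5b +131.868ms=1/5b
7) 1318.681ms=2b +659.341ms=1b
8) 1978.022ms=3b +494.505ms=3/4b
9) 2472.527ms=15/4b +164.835ms=1/4b
10) 2637.363ms=4b +263.736ms=2/5b
11) 2901.099ms=22/5b +263.736ms=2/5b
12) 3164.835ms=24/5b +263.736ms=2/5b
13) 3428.571ms=26/5b +263.736ms=2/5b
14) 3692.308ms=28/5b +263.736ms=2/5b
15) 3956.044ms=6b +188.383ms=2/7b
16) 4144.427ms=44/7b +188.383ms=2/7b
17) 4332.81ms=46/7b +188.383ms=2/7b
18) 4521.193ms=48/7b +188.383ms=2/7b
19) 4709.576ms=50/7b +188.383ms=2/7b
20) 4897.959ms=52/7b +188.383ms=2/7b
21) 5086.342ms=54/7b +188.383ms=2/7b
Σ=8b of 8 (91bpm 2/4) — PASS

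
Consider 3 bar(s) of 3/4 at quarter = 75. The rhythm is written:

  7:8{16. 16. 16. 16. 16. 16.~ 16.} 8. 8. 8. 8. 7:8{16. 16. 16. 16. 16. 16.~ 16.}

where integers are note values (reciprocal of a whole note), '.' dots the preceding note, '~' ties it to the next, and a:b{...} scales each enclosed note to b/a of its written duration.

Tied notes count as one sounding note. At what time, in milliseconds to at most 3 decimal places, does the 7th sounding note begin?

note 7 onset = 3b = 2400.0ms

1. 0.0ms @ 0 + 342.857ms (3/7)
2. 342.857ms @ 3/7 + 342.857ms (3/7)
3. 685.714ms @ 6/7 + 342.857ms (3/7)
4. 1028.571ms @ 9/7 + 342.857ms (3/7)
5. 1371.429ms @ 12/7 + 342.857ms (3/7)
6. 1714.286ms @ 15/7 + 685.714ms (6/7)
7. 2400.0ms @ 3 + 600.0ms (3/4)
8. 3000.0ms @ 15/4 + 600.0ms (3/4)
9. 3600.0ms @ 9/2 + 600.0ms (3/4)
10. 4200.0ms @ 21/4 + 600.0ms (3/4)
11. 4800.0ms @ 6 + 342.857ms (3/7)
12. 5142.857ms @ 45/7 + 342.857ms (3/7)
13. 5485.714ms @ 48/7 + 342.857ms (3/7)
14. 5828.571ms @ 51/7 + 342.857ms (3/7)
15. 6171.429ms @ 54/7 + 342.857ms (3/7)
16. 6514.286ms @ 57/7 + 685.714ms (6/7)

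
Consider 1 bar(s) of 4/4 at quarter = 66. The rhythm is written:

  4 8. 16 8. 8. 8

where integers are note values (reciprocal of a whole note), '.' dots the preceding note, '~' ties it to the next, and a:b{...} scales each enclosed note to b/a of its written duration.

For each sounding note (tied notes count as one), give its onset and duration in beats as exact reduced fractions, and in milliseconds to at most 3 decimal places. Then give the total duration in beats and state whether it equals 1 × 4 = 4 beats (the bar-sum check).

1) 0.0ms=0b +909.091ms=1b
2) 909.091ms=1b +681.818ms=3/4b
3) 1590.909ms=7/4b +227.273ms=1/4b
4) 1818.182ms=2b +681.818ms=3/4b
5) 2500.0ms=11/4b +681.818ms=3/4b
6) 3181.818ms=7/2b +454.545ms=1/2b
Σ=4b of 4 (66bpm 4/4) — PASS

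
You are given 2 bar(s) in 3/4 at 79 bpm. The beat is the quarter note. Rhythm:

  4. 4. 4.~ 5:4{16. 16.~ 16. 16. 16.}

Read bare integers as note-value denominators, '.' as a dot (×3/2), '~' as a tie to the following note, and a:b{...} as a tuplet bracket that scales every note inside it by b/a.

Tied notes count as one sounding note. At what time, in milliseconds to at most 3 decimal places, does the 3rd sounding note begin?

1. 0.0ms @ 0 + 1139.241ms (3/2)
2. 1139.241ms @ 3/2 + 1139.241ms (3/2)
3. 2278.481ms @ 3 + 1367.089ms (9/5)
4. 3645.57ms @ 24/5 + 455.696ms (3/5)
5. 4101.266ms @ 27/5 + 227.848ms (3/10)
6. 4329.114ms @ 57/10 + 227.848ms (3/10)

note 3 onset = 3b = 2278.481ms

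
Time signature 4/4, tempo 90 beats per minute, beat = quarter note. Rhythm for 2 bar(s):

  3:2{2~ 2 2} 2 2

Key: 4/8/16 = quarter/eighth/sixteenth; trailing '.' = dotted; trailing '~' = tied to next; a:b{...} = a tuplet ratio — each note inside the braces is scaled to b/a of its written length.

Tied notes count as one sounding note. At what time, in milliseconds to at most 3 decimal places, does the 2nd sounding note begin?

1. 0.0ms @ 0 + 1777.778ms (8/3)
2. 1777.778ms @ 8/3 + 888.889ms (4/3)
3. 2666.667ms @ 4 + 1333.333ms (2)
4. 4000.0ms @ 6 + 1333.333ms (2)

note 2 onset = 8/3b = 1777.778ms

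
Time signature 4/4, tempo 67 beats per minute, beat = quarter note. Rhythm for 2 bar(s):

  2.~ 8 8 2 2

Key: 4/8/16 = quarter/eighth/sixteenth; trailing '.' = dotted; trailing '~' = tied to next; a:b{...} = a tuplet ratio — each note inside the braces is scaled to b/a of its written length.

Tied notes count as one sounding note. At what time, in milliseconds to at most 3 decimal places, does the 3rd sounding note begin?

note 3 onset = 4b = 3582.09ms

1. 0.0ms @ 0 + 3134.328ms (7/2)
2. 3134.328ms @ 7/2 + 447.761ms (1/2)
3. 3582.09ms @ 4 + 1791.045ms (2)
4. 5373.134ms @ 6 + 1791.045ms (2)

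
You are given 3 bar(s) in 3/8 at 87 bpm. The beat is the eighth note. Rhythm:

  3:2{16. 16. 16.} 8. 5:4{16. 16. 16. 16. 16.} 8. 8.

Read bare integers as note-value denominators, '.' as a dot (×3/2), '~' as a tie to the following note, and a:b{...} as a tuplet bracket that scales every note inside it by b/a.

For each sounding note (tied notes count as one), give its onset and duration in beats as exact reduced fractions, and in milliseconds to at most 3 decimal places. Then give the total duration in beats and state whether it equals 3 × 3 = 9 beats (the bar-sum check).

1) 0.0ms=0b +344.828ms=1/2b
2) 344.828ms=1/2b +344.828ms=1/2b
3) 689.655ms=1b +344.828ms=1/2b
4) 1034.483ms=3/2b +1034.483ms=3/2b
5) 2068.966ms=3b +413.793ms=3/5b
6) 2482.759ms=18/5b +413.793ms=3/5b
7) 2896.552ms=21/5b +413.793ms=3/5b
8) 3310.345ms=24/5b +413.793ms=3/5b
9) 3724.138ms=27/5b +413.793ms=3/5b
10) 4137.931ms=6b +1034.483ms=3/2b
11) 5172.414ms=15/2b +1034.483ms=3/2b
Σ=9b of 9 (87bpm 3/8) — PASS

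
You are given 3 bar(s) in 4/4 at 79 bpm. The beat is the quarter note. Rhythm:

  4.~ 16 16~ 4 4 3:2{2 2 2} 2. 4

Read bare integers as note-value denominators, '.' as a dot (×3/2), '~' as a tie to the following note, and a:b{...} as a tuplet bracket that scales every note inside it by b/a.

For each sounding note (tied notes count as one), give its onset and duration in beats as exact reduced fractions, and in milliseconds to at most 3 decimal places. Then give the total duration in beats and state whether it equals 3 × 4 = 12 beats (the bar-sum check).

1) 0.0ms=0b +1329.114ms=7/4b
2) 1329.114ms=7/4b +949.367ms=5/4b
3) 2278.481ms=3b +759.494ms=1b
4) 3037.975ms=4b +1012.658ms=4/3b
5) 4050.633ms=16/3b +1012.658ms=4/3b
6) 5063.291ms=20/3b +1012.658ms=4/3b
7) 6075.949ms=8b +2278.481ms=3b
8) 8354.43ms=11b +759.494ms=1b
Σ=12b of 12 (79bpm 4/4) — PASS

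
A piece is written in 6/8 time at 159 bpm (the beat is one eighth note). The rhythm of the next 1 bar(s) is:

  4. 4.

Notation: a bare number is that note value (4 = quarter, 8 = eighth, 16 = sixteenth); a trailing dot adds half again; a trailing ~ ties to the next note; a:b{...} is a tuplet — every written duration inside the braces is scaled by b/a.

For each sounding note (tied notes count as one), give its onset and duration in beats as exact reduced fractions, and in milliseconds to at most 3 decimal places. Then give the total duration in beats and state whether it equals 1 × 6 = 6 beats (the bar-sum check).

1) 0.0ms=0b +1132.075ms=3b
2) 1132.075ms=3b +1132.075ms=3b
Σ=6b of 6 (159bpm 6/8) — PASS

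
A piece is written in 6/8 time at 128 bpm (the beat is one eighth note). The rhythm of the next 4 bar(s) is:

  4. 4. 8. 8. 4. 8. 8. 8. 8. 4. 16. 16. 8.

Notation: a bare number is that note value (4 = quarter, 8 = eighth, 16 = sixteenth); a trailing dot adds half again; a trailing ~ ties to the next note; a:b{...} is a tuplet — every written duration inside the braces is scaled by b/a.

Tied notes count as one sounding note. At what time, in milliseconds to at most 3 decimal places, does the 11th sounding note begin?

note 11 onset = 21b = 9843.75ms

1. 0.0ms @ 0 + 1406.25ms (3)
2. 1406.25ms @ 3 + 1406.25ms (3)
3. 2812.5ms @ 6 + 703.125ms (3/2)
4. 3515.625ms @ 15/2 + 703.125ms (3/2)
5. 4218.75ms @ 9 + 1406.25ms (3)
6. 5625.0ms @ 12 + 703.125ms (3/2)
7. 6328.125ms @ 27/2 + 703.125ms (3/2)
8. 7031.25ms @ 15 + 703.125ms (3/2)
9. 7734.375ms @ 33/2 + 703.125ms (3/2)
10. 8437.5ms @ 18 + 1406.25ms (3)
11. 9843.75ms @ 21 + 351.562ms (3/4)
12. 10195.312ms @ 87/4 + 351.562ms (3/4)
13. 10546.875ms @ 45/2 + 703.125ms (3/2)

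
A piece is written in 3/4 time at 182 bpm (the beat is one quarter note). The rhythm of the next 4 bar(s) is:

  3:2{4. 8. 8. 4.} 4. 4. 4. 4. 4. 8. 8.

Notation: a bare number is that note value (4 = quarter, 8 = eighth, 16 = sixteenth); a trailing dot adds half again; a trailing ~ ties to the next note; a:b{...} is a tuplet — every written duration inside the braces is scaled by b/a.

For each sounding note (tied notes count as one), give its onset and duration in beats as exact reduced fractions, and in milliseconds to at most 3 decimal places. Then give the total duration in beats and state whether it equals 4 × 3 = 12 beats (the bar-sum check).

1) 0.0ms=0b +329.67ms=1b
2) 329.67ms=1b +164.835ms=1/2b
3) 494.505ms=3/2b +164.835ms=1/2b
4) 659.341ms=2b +329.67ms=1b
5) 989.011ms=3b +494.505ms=3/2b
6) 1483.516ms=9/2b +494.505ms=3/2b
7) 1978.022ms=6b +494.505ms=3/2b
8) 2472.527ms=15/2b +494.505ms=3/2b
9) 2967.033ms=9b +494.505ms=3/2b
10) 3461.538ms=21/2b +247.253ms=3/4b
11) 3708.791ms=45/4b +247.253ms=3/4b
Σ=12b of 12 (182bpm 3/4) — PASS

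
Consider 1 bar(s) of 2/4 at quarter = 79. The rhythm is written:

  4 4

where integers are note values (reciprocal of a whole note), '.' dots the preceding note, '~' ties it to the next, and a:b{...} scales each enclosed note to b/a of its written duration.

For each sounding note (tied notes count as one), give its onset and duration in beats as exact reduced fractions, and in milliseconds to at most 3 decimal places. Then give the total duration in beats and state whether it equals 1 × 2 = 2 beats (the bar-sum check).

1) 0.0ms=0b +759.494ms=1b
2) 759.494ms=1b +759.494ms=1b
Σ=2b of 2 (79bpm 2/4) — PASS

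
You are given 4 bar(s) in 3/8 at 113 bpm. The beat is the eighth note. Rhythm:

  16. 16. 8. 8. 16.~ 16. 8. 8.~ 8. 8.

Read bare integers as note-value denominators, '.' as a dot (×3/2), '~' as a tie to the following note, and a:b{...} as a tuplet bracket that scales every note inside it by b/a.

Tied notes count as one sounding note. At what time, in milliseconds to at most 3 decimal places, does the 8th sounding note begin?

note 8 onset = 21/2b = 5575.221ms

1. 0.0ms @ 0 + 398.23ms (3/4)
2. 398.23ms @ 3/4 + 398.23ms (3/4)
3. 796.46ms @ 3/2 + 796.46ms (3/2)
4. 1592.92ms @ 3 + 796.46ms (3/2)
5. 2389.381ms @ 9/2 + 796.46ms (3/2)
6. 3185.841ms @ 6 + 796.46ms (3/2)
7. 3982.301ms @ 15/2 + 1592.92ms (3)
8. 5575.221ms @ 21/2 + 796.46ms (3/2)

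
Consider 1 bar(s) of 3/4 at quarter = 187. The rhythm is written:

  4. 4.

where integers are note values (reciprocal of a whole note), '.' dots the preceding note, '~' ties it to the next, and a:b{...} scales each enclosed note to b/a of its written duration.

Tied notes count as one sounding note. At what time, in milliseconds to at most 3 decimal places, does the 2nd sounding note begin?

1. 0.0ms @ 0 + 481.283ms (3/2)
2. 481.283ms @ 3/2 + 481.283ms (3/2)

note 2 onset = 3/2b = 481.283ms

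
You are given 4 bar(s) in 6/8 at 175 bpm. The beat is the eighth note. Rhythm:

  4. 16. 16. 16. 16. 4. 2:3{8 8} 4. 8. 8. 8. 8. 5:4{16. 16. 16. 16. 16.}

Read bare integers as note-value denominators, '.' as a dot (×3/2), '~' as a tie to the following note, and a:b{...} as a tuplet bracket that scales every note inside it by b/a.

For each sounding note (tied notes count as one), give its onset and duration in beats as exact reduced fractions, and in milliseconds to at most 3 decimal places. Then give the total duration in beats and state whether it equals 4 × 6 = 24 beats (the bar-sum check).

1) 0.0ms=0b +1028.571ms=3b
2) 1028.571ms=3b +257.143ms=3/4b
3) 1285.714ms=15/4b +257.143ms=3/4b
4) 1542.857ms=9/2b +257.143ms=3/4b
5) 1800.0ms=21/4b +257.143ms=3/4b
6) 2057.143ms=6b +1028.571ms=3b
7) 3085.714ms=9b +514.286ms=3/2b
8) 3600.0ms=21/2b +514.286ms=3/2b
9) 4114.286ms=12b +1028.571ms=3b
10) 5142.857ms=15b +514.286ms=3/2b
11) 5657.143ms=33/2b +514.286ms=3/2b
12) 6171.429ms=18b +514.286ms=3/2b
13) 6685.714ms=39/2b +514.286ms=3/2b
14) 7200.0ms=21b +205.714ms=3/5b
15) 7405.714ms=108/5b +205.714ms=3/5b
16) 7611.429ms=111/5b +205.714ms=3/5b
17) 7817.143ms=114/5b +205.714ms=3/5b
18) 8022.857ms=117/5b +205.714ms=3/5b
Σ=24b of 24 (175bpm 6/8) — PASS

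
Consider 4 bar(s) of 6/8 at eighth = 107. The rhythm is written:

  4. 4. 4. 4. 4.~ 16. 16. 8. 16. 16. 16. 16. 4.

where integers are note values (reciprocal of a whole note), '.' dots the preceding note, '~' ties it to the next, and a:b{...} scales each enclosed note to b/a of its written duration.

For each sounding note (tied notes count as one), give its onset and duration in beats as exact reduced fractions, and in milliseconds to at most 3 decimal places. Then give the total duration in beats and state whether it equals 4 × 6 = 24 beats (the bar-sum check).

1) 0.0ms=0b +1682.243ms=3b
2) 1682.243ms=3b +1682.243ms=3b
3) 3364.486ms=6b +1682.243ms=3b
4) 5046.729ms=9b +1682.243ms=3b
5) 6728.972ms=12b +2102.804ms=15/4b
6) 8831.776ms=63/4b +420.561ms=3/4b
7) 9252.336ms=33/2b +841.121ms=3/2b
8) 10093.458ms=18b +420.561ms=3/4b
9) 10514.019ms=75/4b +420.561ms=3/4b
10) 10934.579ms=39/2b +420.561ms=3/4b
11) 11355.14ms=81/4b +420.561ms=3/4b
12) 11775.701ms=21b +1682.243ms=3b
Σ=24b of 24 (107bpm 6/8) — PASS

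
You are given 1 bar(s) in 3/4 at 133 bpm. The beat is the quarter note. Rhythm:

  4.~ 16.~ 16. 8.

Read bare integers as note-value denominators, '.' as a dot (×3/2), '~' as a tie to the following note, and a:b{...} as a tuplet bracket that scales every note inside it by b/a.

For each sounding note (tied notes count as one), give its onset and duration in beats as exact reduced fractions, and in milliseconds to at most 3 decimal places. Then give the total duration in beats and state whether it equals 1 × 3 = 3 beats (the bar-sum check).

1) 0.0ms=0b +1015.038ms=9/4b
2) 1015.038ms=9/4b +338.346ms=3/4b
Σ=3b of 3 (133bpm 3/4) — PASS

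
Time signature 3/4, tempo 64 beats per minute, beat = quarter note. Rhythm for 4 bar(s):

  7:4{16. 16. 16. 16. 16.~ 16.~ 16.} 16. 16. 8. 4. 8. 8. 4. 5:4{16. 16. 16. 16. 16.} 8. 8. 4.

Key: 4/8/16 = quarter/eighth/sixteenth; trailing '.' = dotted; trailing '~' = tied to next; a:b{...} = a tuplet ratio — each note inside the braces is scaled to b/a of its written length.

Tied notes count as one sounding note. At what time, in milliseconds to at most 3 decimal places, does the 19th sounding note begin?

1. 0.0ms @ 0 + 200.893ms (3/14)
2. 200.893ms @ 3/14 + 200.893ms (3/14)
3. 401.786ms @ 3/7 + 200.893ms (3/14)
4. 602.679ms @ 9/14 + 200.893ms (3/14)
5. 803.571ms @ 6/7 + 602.679ms (9/14)
6. 1406.25ms @ 3/2 + 351.562ms (3/8)
7. 1757.812ms @ 15/8 + 351.562ms (3/8)
8. 2109.375ms @ 9/4 + 703.125ms (3/4)
9. 2812.5ms @ 3 + 1406.25ms (3/2)
10. 4218.75ms @ 9/2 + 703.125ms (3/4)
11. 4921.875ms @ 21/4 + 703.125ms (3/4)
12. 5625.0ms @ 6 + 1406.25ms (3/2)
13. 7031.25ms @ 15/2 + 281.25ms (3/10)
14. 7312.5ms @ 39/5 + 281.25ms (3/10)
15. 7593.75ms @ 81/10 + 281.25ms (3/10)
16. 7875.0ms @ 42/5 + 281.25ms (3/10)
17. 8156.25ms @ 87/10 + 281.25ms (3/10)
18. 8437.5ms @ 9 + 703.125ms (3/4)
19. 9140.625ms @ 39/4 + 703.125ms (3/4)
20. 9843.75ms @ 21/2 + 1406.25ms (3/2)

note 19 onset = 39/4b = 9140.625ms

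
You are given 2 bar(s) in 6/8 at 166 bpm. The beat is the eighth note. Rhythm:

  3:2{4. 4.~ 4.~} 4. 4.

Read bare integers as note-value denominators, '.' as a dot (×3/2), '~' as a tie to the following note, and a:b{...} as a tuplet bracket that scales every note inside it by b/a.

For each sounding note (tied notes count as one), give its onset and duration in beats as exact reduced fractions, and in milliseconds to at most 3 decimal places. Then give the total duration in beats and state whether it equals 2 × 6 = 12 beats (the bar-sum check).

1) 0.0ms=0b +722.892ms=2b
2) 722.892ms=2b +2530.12ms=7b
3) 3253.012ms=9b +1084.337ms=3b
Σ=12b of 12 (166bpm 6/8) — PASS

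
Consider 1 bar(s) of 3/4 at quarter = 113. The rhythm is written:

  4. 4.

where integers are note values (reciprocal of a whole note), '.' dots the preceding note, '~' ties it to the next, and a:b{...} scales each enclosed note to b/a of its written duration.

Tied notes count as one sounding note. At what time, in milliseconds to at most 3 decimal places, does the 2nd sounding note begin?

note 2 onset = 3/2b = 796.46ms

1. 0.0ms @ 0 + 796.46ms (3/2)
2. 796.46ms @ 3/2 + 796.46ms (3/2)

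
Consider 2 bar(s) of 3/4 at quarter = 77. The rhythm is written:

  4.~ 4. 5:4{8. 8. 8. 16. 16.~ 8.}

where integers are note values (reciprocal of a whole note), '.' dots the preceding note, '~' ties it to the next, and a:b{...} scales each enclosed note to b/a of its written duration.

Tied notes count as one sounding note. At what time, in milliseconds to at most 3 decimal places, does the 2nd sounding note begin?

note 2 onset = 3b = 2337.662ms

1. 0.0ms @ 0 + 2337.662ms (3)
2. 2337.662ms @ 3 + 467.532ms (3/5)
3. 2805.195ms @ 18/5 + 467.532ms (3/5)
4. 3272.727ms @ 21/5 + 467.532ms (3/5)
5. 3740.26ms @ 24/5 + 233.766ms (3/10)
6. 3974.026ms @ 51/10 + 701.299ms (9/10)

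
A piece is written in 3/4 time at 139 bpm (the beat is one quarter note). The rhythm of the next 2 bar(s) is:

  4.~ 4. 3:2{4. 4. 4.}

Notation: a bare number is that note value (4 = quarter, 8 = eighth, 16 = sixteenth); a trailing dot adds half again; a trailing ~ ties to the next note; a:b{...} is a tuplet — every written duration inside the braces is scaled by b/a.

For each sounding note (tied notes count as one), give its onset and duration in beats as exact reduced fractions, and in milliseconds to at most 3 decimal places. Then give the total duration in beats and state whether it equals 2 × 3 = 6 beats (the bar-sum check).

1) 0.0ms=0b +1294.964ms=3b
2) 1294.964ms=3b +431.655ms=1b
3) 1726.619ms=4b +431.655ms=1b
4) 2158.273ms=5b +431.655ms=1b
Σ=6b of 6 (139bpm 3/4) — PASS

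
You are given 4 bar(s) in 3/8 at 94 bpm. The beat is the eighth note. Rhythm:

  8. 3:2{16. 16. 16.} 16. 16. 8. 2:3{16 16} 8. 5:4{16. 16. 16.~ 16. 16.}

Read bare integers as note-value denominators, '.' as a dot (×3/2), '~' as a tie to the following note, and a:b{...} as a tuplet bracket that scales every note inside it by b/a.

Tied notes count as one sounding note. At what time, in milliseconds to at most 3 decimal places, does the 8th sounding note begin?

note 8 onset = 6b = 3829.787ms

1. 0.0ms @ 0 + 957.447ms (3/2)
2. 957.447ms @ 3/2 + 319.149ms (1/2)
3. 1276.596ms @ 2 + 319.149ms (1/2)
4. 1595.745ms @ 5/2 + 319.149ms (1/2)
5. 1914.894ms @ 3 + 478.723ms (3/4)
6. 2393.617ms @ 15/4 + 478.723ms (3/4)
7. 2872.34ms @ 9/2 + 957.447ms (3/2)
8. 3829.787ms @ 6 + 478.723ms (3/4)
9. 4308.511ms @ 27/4 + 478.723ms (3/4)
10. 4787.234ms @ 15/2 + 957.447ms (3/2)
11. 5744.681ms @ 9 + 382.979ms (3/5)
12. 6127.66ms @ 48/5 + 382.979ms (3/5)
13. 6510.638ms @ 51/5 + 765.957ms (6/5)
14. 7276.596ms @ 57/5 + 382.979ms (3/5)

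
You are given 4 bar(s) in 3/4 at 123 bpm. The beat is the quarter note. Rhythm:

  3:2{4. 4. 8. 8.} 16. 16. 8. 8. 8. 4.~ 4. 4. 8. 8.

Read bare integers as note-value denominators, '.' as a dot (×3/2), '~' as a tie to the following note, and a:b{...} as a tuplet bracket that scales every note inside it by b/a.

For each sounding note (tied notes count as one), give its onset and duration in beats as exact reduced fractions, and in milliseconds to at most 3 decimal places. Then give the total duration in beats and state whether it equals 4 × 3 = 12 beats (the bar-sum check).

1) 0.0ms=0b +487.805ms=1b
2) 487.805ms=1b +487.805ms=1b
3) 975.61ms=2b +243.902ms=1/2b
4) 1219.512ms=5/2b +243.902ms=1/2b
5) 1463.415ms=3b +182.927ms=3/8b
6) 1646.341ms=27/8b +182.927ms=3/8b
7) 1829.268ms=15/4b +365.854ms=3/4b
8) 2195.122ms=9/2b +365.854ms=3/4b
9) 2560.976ms=21/4b +365.854ms=3/4b
10) 2926.829ms=6b +1463.415ms=3b
11) 4390.244ms=9b +731.707ms=3/2b
12) 5121.951ms=21/2b +365.854ms=3/4b
13) 5487.805ms=45/4b +365.854ms=3/4b
Σ=12b of 12 (123bpm 3/4) — PASS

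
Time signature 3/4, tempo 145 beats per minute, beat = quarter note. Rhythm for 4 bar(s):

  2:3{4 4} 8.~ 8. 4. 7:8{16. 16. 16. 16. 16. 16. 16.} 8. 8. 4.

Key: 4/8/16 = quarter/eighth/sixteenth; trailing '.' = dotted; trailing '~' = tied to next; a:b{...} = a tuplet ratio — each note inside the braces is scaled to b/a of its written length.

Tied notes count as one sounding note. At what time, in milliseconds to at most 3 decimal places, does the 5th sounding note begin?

note 5 onset = 6b = 2482.759ms

1. 0.0ms @ 0 + 620.69ms (3/2)
2. 620.69ms @ 3/2 + 620.69ms (3/2)
3. 1241.379ms @ 3 + 620.69ms (3/2)
4. 1862.069ms @ 9/2 + 620.69ms (3/2)
5. 2482.759ms @ 6 + 177.34ms (3/7)
6. 2660.099ms @ 45/7 + 177.34ms (3/7)
7. 2837.438ms @ 48/7 + 177.34ms (3/7)
8. 3014.778ms @ 51/7 + 177.34ms (3/7)
9. 3192.118ms @ 54/7 + 177.34ms (3/7)
10. 3369.458ms @ 57/7 + 177.34ms (3/7)
11. 3546.798ms @ 60/7 + 177.34ms (3/7)
12. 3724.138ms @ 9 + 310.345ms (3/4)
13. 4034.483ms @ 39/4 + 310.345ms (3/4)
14. 4344.828ms @ 21/2 + 620.69ms (3/2)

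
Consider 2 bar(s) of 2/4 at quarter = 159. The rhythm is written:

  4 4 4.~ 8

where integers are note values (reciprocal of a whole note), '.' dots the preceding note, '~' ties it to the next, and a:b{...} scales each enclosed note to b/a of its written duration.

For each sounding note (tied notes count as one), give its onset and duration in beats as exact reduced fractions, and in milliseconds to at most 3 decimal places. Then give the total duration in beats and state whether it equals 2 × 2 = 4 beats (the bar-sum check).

1) 0.0ms=0b +377.358ms=1b
2) 377.358ms=1b +377.358ms=1b
3) 754.717ms=2b +754.717ms=2b
Σ=4b of 4 (159bpm 2/4) — PASS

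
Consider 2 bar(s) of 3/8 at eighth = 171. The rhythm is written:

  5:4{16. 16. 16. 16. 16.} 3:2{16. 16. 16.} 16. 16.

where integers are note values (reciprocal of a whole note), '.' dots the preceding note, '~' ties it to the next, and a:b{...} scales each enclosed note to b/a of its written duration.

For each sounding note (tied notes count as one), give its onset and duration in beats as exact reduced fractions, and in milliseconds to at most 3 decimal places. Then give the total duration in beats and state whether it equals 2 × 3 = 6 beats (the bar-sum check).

1) 0.0ms=0b +210.526ms=3/5b
2) 210.526ms=3/5b +210.526ms=3/5b
3) 421.053ms=6/5b +210.526ms=3/5b
4) 631.579ms=9/5b +210.526ms=3/5b
5) 842.105ms=12/5b +210.526ms=3/5b
6) 1052.632ms=3b +175.439ms=1/2b
7) 1228.07ms=7/2b +175.439ms=1/2b
8) 1403.509ms=4b +175.439ms=1/2b
9) 1578.947ms=9/2b +263.158ms=3/4b
10) 1842.105ms=21/4b +263.158ms=3/4b
Σ=6b of 6 (171bpm 3/8) — PASS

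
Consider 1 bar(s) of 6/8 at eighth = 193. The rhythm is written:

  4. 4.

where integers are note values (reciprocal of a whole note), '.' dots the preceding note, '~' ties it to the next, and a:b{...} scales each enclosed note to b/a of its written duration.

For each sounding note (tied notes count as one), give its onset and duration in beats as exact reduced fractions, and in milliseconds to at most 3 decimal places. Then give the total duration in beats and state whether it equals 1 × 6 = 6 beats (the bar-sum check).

1) 0.0ms=0b +932.642ms=3b
2) 932.642ms=3b +932.642ms=3b
Σ=6b of 6 (193bpm 6/8) — PASS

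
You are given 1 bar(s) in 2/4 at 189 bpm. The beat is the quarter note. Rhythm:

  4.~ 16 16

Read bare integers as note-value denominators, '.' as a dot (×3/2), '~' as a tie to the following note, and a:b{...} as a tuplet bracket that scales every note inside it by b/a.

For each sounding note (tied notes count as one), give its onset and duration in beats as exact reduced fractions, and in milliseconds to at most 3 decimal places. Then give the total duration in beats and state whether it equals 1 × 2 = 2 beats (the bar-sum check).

1) 0.0ms=0b +555.556ms=7/4b
2) 555.556ms=7/4b +79.365ms=1/4b
Σ=2b of 2 (189bpm 2/4) — PASS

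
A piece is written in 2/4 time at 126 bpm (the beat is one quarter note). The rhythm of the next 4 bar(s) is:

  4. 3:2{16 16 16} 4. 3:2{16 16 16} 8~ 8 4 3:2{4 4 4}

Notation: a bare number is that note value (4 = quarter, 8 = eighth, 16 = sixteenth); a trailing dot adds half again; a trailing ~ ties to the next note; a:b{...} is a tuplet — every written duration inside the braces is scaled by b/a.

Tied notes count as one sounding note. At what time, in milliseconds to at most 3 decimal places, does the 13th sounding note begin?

1. 0.0ms @ 0 + 714.286ms (3/2)
2. 714.286ms @ 3/2 + 79.365ms (1/6)
3. 793.651ms @ 5/3 + 79.365ms (1/6)
4. 873.016ms @ 11/6 + 79.365ms (1/6)
5. 952.381ms @ 2 + 714.286ms (3/2)
6. 1666.667ms @ 7/2 + 79.365ms (1/6)
7. 1746.032ms @ 11/3 + 79.365ms (1/6)
8. 1825.397ms @ 23/6 + 79.365ms (1/6)
9. 1904.762ms @ 4 + 476.19ms (1)
10. 2380.952ms @ 5 + 476.19ms (1)
11. 2857.143ms @ 6 + 317.46ms (2/3)
12. 3174.603ms @ 20/3 + 317.46ms (2/3)
13. 3492.063ms @ 22/3 + 317.46ms (2/3)

note 13 onset = 22/3b = 3492.063ms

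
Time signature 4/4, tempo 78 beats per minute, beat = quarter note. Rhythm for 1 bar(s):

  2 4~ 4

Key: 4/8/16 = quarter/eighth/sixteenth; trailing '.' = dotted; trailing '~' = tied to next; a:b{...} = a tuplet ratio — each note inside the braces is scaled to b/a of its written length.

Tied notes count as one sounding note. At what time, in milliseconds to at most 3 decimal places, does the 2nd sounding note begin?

note 2 onset = 2b = 1538.462ms

1. 0.0ms @ 0 + 1538.462ms (2)
2. 1538.462ms @ 2 + 1538.462ms (2)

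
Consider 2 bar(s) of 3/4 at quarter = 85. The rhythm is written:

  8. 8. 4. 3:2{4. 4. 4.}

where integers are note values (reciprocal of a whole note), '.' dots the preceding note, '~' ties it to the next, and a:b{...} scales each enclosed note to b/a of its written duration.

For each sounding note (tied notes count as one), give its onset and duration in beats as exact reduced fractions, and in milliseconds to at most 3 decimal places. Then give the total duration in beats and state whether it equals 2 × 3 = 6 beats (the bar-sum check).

1) 0.0ms=0b +529.412ms=3/4b
2) 529.412ms=3/4b +529.412ms=3/4b
3) 1058.824ms=3/2b +1058.824ms=3/2b
4) 2117.647ms=3b +705.882ms=1b
5) 2823.529ms=4b +705.882ms=1b
6) 3529.412ms=5b +705.882ms=1b
Σ=6b of 6 (85bpm 3/4) — PASS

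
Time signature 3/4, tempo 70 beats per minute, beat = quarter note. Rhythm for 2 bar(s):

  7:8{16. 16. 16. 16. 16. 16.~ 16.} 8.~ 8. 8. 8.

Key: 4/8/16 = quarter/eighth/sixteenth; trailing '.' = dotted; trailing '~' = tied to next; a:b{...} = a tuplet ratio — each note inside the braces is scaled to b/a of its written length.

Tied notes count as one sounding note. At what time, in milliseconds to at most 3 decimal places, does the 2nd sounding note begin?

note 2 onset = 3/7b = 367.347ms

1. 0.0ms @ 0 + 367.347ms (3/7)
2. 367.347ms @ 3/7 + 367.347ms (3/7)
3. 734.694ms @ 6/7 + 367.347ms (3/7)
4. 1102.041ms @ 9/7 + 367.347ms (3/7)
5. 1469.388ms @ 12/7 + 367.347ms (3/7)
6. 1836.735ms @ 15/7 + 734.694ms (6/7)
7. 2571.429ms @ 3 + 1285.714ms (3/2)
8. 3857.143ms @ 9/2 + 642.857ms (3/4)
9. 4500.0ms @ 21/4 + 642.857ms (3/4)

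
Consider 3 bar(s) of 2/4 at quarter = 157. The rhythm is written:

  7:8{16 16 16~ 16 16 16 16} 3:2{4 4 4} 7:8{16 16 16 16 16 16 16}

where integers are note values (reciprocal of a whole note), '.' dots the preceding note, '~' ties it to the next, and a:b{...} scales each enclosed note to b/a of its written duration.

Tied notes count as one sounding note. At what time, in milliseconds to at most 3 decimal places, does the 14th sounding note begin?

note 14 onset = 36/7b = 1965.423ms

1. 0.0ms @ 0 + 109.19ms (2/7)
2. 109.19ms @ 2/7 + 109.19ms (2/7)
3. 218.38ms @ 4/7 + 218.38ms (4/7)
4. 436.761ms @ 8/7 + 109.19ms (2/7)
5. 545.951ms @ 10/7 + 109.19ms (2/7)
6. 655.141ms @ 12/7 + 109.19ms (2/7)
7. 764.331ms @ 2 + 254.777ms (2/3)
8. 1019.108ms @ 8/3 + 254.777ms (2/3)
9. 1273.885ms @ 10/3 + 254.777ms (2/3)
10. 1528.662ms @ 4 + 109.19ms (2/7)
11. 1637.853ms @ 30/7 + 109.19ms (2/7)
12. 1747.043ms @ 32/7 + 109.19ms (2/7)
13. 1856.233ms @ 34/7 + 109.19ms (2/7)
14. 1965.423ms @ 36/7 + 109.19ms (2/7)
15. 2074.613ms @ 38/7 + 109.19ms (2/7)
16. 2183.803ms @ 40/7 + 109.19ms (2/7)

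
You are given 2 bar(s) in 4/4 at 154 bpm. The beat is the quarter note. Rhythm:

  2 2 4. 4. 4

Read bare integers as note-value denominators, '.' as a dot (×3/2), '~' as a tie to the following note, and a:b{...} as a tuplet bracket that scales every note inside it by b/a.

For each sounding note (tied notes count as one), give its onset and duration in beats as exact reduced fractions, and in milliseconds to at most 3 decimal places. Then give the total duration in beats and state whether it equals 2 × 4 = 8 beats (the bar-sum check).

1) 0.0ms=0b +779.221ms=2b
2) 779.221ms=2b +779.221ms=2b
3) 1558.442ms=4b +584.416ms=3/2b
4) 2142.857ms=11/2b +584.416ms=3/2b
5) 2727.273ms=7b +389.61ms=1b
Σ=8b of 8 (154bpm 4/4) — PASS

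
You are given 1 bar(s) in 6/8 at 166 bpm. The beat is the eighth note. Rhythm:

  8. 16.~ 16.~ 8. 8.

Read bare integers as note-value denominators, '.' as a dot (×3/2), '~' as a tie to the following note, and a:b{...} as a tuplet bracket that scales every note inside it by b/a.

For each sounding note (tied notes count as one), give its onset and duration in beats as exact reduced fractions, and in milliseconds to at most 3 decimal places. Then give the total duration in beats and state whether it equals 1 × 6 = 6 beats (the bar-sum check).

1) 0.0ms=0b +542.169ms=3/2b
2) 542.169ms=3/2b +1084.337ms=3b
3) 1626.506ms=9/2b +542.169ms=3/2b
Σ=6b of 6 (166bpm 6/8) — PASS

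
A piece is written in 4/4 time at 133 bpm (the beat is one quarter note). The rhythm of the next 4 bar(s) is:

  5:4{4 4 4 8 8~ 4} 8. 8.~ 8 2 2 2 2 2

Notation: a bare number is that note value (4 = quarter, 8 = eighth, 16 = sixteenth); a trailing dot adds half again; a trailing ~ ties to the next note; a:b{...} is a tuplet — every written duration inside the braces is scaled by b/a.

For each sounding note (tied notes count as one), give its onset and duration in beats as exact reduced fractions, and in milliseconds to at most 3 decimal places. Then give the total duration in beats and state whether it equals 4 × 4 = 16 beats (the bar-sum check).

1) 0.0ms=0b +360.902ms=4/5b
2) 360.902ms=4/5b +360.902ms=4/5b
3) 721.805ms=8/5b +360.902ms=4/5b
4) 1082.707ms=12/5b +180.451ms=2/5b
5) 1263.158ms=14/5b +541.353ms=6/5b
6) 1804.511ms=4b +338.346ms=3/4b
7) 2142.857ms=19/4b +563.91ms=5/4b
8) 2706.767ms=6b +902.256ms=2b
9) 3609.023ms=8b +902.256ms=2b
10) 4511.278ms=10b +902.256ms=2b
11) 5413.534ms=12b +902.256ms=2b
12) 6315.789ms=14b +902.256ms=2b
Σ=16b of 16 (133bpm 4/4) — PASS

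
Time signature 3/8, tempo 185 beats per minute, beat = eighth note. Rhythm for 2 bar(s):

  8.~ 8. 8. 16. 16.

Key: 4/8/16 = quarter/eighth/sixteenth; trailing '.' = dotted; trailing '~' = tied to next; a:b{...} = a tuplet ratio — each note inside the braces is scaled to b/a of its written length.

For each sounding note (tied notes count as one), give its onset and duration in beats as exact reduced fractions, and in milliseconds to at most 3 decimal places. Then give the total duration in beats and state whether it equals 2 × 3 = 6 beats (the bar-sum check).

1) 0.0ms=0b +972.973ms=3b
2) 972.973ms=3b +486.486ms=3/2b
3) 1459.459ms=9/2b +243.243ms=3/4b
4) 1702.703ms=21/4b +243.243ms=3/4b
Σ=6b of 6 (185bpm 3/8) — PASS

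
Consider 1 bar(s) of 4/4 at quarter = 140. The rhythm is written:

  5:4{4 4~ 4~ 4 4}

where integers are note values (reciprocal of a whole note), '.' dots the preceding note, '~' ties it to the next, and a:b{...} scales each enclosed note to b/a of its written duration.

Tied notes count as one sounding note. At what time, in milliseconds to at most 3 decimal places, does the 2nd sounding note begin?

1. 0.0ms @ 0 + 342.857ms (4/5)
2. 342.857ms @ 4/5 + 1028.571ms (12/5)
3. 1371.429ms @ 16/5 + 342.857ms (4/5)

note 2 onset = 4/5b = 342.857ms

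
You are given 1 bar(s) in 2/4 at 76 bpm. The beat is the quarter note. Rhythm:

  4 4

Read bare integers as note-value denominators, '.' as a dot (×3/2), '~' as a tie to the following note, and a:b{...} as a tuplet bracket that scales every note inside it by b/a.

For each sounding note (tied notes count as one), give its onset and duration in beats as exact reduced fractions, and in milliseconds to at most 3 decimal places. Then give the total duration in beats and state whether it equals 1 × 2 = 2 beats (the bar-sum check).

1) 0.0ms=0b +789.474ms=1b
2) 789.474ms=1b +789.474ms=1b
Σ=2b of 2 (76bpm 2/4) — PASS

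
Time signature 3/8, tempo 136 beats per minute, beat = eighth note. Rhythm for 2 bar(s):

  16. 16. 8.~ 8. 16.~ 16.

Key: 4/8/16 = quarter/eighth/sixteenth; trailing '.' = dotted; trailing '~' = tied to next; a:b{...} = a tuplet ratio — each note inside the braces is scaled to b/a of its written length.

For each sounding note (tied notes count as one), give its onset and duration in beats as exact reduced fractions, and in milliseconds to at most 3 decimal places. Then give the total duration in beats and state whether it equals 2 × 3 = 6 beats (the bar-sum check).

1) 0.0ms=0b +330.882ms=3/4b
2) 330.882ms=3/4b +330.882ms=3/4b
3) 661.765ms=3/2b +1323.529ms=3b
4) 1985.294ms=9/2b +661.765ms=3/2b
Σ=6b of 6 (136bpm 3/8) — PASS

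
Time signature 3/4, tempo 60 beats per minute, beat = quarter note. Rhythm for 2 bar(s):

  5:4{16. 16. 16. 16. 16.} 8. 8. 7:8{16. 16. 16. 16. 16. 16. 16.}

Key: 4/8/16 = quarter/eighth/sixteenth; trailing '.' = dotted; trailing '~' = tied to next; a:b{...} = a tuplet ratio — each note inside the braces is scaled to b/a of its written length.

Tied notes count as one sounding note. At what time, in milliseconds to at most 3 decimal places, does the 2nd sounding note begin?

note 2 onset = 3/10b = 300.0ms

1. 0.0ms @ 0 + 300.0ms (3/10)
2. 300.0ms @ 3/10 + 300.0ms (3/10)
3. 600.0ms @ 3/5 + 300.0ms (3/10)
4. 900.0ms @ 9/10 + 300.0ms (3/10)
5. 1200.0ms @ 6/5 + 300.0ms (3/10)
6. 1500.0ms @ 3/2 + 750.0ms (3/4)
7. 2250.0ms @ 9/4 + 750.0ms (3/4)
8. 3000.0ms @ 3 + 428.571ms (3/7)
9. 3428.571ms @ 24/7 + 428.571ms (3/7)
10. 3857.143ms @ 27/7 + 428.571ms (3/7)
11. 4285.714ms @ 30/7 + 428.571ms (3/7)
12. 4714.286ms @ 33/7 + 428.571ms (3/7)
13. 5142.857ms @ 36/7 + 428.571ms (3/7)
14. 5571.429ms @ 39/7 + 428.571ms (3/7)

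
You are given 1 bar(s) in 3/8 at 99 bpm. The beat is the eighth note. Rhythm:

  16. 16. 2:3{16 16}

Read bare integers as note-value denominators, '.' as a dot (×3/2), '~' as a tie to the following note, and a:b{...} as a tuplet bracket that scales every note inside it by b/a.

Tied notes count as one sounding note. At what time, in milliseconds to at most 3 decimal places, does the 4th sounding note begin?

note 4 onset = 9/4b = 1363.636ms

1. 0.0ms @ 0 + 454.545ms (3/4)
2. 454.545ms @ 3/4 + 454.545ms (3/4)
3. 909.091ms @ 3/2 + 454.545ms (3/4)
4. 1363.636ms @ 9/4 + 454.545ms (3/4)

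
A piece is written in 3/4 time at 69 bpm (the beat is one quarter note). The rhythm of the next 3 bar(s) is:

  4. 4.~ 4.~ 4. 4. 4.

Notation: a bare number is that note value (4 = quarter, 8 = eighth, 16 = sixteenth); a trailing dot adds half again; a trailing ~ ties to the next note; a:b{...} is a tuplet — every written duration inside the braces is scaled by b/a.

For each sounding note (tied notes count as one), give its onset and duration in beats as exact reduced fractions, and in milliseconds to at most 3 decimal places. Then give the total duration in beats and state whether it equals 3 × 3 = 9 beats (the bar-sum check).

1) 0.0ms=0b +1304.348ms=3/2b
2) 1304.348ms=3/2b +3913.043ms=9/2b
3) 5217.391ms=6b +1304.348ms=3/2b
4) 6521.739ms=15/2b +1304.348ms=3/2b
Σ=9b of 9 (69bpm 3/4) — PASS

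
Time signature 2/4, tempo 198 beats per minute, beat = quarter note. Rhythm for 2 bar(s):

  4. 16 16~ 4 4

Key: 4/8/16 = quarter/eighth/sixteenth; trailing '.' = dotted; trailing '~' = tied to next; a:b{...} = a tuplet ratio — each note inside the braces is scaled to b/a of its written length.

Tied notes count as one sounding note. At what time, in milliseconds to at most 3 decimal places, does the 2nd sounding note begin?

1. 0.0ms @ 0 + 454.545ms (3/2)
2. 454.545ms @ 3/2 + 75.758ms (1/4)
3. 530.303ms @ 7/4 + 378.788ms (5/4)
4. 909.091ms @ 3 + 303.03ms (1)

note 2 onset = 3/2b = 454.545ms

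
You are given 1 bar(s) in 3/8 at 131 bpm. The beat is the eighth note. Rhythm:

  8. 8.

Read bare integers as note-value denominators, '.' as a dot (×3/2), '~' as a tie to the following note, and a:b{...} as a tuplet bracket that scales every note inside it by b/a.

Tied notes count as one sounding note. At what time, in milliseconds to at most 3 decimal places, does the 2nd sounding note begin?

note 2 onset = 3/2b = 687.023ms

1. 0.0ms @ 0 + 687.023ms (3/2)
2. 687.023ms @ 3/2 + 687.023ms (3/2)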